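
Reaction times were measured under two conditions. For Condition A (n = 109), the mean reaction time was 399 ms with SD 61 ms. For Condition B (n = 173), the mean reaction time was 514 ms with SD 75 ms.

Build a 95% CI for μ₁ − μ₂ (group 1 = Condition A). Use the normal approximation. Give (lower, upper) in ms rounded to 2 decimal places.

(-131.00, -99.00)

Per-group SEs: s₁/√n₁ = 61/√109 = 5.8427, s₂/√n₂ = 75/√173 = 5.7021.
Unpooled SE of the difference: √(34.13714329 + 32.51394441) = 8.1640.
Margin of error = z* · SE = 1.960 × 8.1640 = 16.0014.
x̄₁ − x̄₂ = 399 − 514 = -115.0000.
CI: -115.0000 ± 16.0014 = (-131.00, -99.00).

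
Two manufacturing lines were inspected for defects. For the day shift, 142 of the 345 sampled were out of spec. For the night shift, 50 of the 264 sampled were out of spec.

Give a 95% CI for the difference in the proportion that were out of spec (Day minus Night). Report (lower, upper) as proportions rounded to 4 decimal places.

Sample proportions: 142/345 = 0.4116, 50/264 = 0.1894.
Each SE is √(p̂(1−p̂)/n): √(0.4116·0.5884/345) = 0.02650 and √(0.1894·0.8106/264) = 0.02412.
SE(p̂₁ − p̂₂) = √(SE₁² + SE₂²) = √(0.00070225 + 0.0005817744) = 0.03583, since the two samples are independent.
At 95% confidence z* = 1.960; margin = 1.960 × 0.03583 = 0.07023.
The difference is 0.4116 − 0.1894 = 0.2222, so the interval is 0.2222 ± 0.07023 = (0.1520, 0.2924).

(0.1520, 0.2924)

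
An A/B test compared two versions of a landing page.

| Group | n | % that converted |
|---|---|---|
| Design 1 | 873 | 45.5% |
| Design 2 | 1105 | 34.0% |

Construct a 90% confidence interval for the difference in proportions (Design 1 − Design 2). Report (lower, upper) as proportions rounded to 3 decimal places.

(0.079, 0.151)

SE₁ = √(p̂₁(1−p̂₁)/n₁) = √(0.4550·0.5450/873) = 0.01685; SE₂ = √(0.3400·0.6600/1105) = 0.01425.
Independent samples: SE of the difference = √(SE₁² + SE₂²) = √(0.0002839225 + 0.0002030625) = 0.02207.
z* for 90% confidence is 1.645, so the margin of error is 1.645 × 0.02207 = 0.03631.
Point estimate p̂₁ − p̂₂ = 0.4550 − 0.3400 = 0.1150.
0.1150 ± 0.03631 → (0.079, 0.151).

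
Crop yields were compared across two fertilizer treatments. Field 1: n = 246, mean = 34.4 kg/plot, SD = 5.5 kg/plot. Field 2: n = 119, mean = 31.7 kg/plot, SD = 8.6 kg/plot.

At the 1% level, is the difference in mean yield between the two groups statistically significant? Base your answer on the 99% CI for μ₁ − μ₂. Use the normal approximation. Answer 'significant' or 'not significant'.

Standard errors of each mean: 5.5/√246 = 0.3507 and 8.6/√119 = 0.7884.
SE(x̄₁ − x̄₂) = √(0.3507² + 0.7884²) = 0.8629 for independent samples with unequal variances.
With z* = 2.576, the margin is 2.576 × 0.8629 = 2.2228.
x̄₁ − x̄₂ = 34.4 − 31.7 = 2.7000; the interval is 2.7000 ± 2.2228 = (0.4772, 4.9228).
The interval (0.4772, 4.9228) does not contain 0, so the difference is significant.

significant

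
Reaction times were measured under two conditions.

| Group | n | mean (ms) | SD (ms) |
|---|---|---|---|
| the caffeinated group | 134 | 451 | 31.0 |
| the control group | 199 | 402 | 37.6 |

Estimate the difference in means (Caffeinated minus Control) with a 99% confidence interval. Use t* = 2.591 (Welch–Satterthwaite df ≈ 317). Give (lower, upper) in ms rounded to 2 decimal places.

(39.21, 58.79)

Standard errors of each mean: 31.0/√134 = 2.6780 and 37.6/√199 = 2.6654.
SE(x̄₁ − x̄₂) = √(2.6780² + 2.6654²) = 3.7784 for independent samples with unequal variances.
With t* = 2.591, the margin is 2.591 × 3.7784 = 9.7898.
x̄₁ − x̄₂ = 451 − 402 = 49.0000; the interval is 49.0000 ± 9.7898 = (39.21, 58.79).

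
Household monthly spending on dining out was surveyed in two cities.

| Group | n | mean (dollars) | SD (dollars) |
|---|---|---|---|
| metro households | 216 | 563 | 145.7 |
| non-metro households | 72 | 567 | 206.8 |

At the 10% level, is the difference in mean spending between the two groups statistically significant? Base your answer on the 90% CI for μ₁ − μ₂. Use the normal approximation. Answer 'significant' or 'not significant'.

Per-group SEs: s₁/√n₁ = 145.7/√216 = 9.9136, s₂/√n₂ = 206.8/√72 = 24.3716.
Unpooled SE of the difference: √(98.27946496 + 593.97488656) = 26.3107.
Margin of error = z* · SE = 1.645 × 26.3107 = 43.2811.
x̄₁ − x̄₂ = 563 − 567 = -4.0000.
CI: -4.0000 ± 43.2811 = (-47.2811, 39.2811).
The interval (-47.2811, 39.2811) contains 0, so the difference is not significant.

not significant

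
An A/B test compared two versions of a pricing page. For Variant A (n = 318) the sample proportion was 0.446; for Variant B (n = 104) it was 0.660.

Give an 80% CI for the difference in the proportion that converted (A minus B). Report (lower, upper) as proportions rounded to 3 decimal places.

Each SE is √(p̂(1−p̂)/n): √(0.4460·0.5540/318) = 0.02787 and √(0.6600·0.3400/104) = 0.04645.
SE(p̂₁ − p̂₂) = √(SE₁² + SE₂²) = √(0.0007767369 + 0.0021576025) = 0.05417, since the two samples are independent.
At 80% confidence z* = 1.282; margin = 1.282 × 0.05417 = 0.06945.
The difference is 0.4460 − 0.6600 = -0.2140, so the interval is -0.2140 ± 0.06945 = (-0.283, -0.145).

(-0.283, -0.145)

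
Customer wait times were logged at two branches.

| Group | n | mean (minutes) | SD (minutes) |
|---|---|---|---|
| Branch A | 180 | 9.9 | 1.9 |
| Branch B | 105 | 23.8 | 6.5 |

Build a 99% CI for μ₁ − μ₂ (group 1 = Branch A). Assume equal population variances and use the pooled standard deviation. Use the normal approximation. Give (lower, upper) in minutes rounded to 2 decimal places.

Pooled variance s_p² = [179·1.9² + 104·6.5²] / (180+105−2) = 17.8099, so s_p = 4.2202.
SE_diff = s_p·√(1/n₁ + 1/n₂) = 4.2202·√(1/180 + 1/105) = 0.5182.
z* = 2.576; margin = 2.576 × 0.5182 = 1.3349.
Difference = 9.9 − 23.8 = -13.9000.
-13.9000 ± 1.3349 → (-15.23, -12.57).

(-15.23, -12.57)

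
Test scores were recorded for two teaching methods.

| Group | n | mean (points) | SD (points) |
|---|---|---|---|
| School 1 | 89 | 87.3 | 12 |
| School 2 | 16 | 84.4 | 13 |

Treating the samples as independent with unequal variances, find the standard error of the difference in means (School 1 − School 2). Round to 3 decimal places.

3.490

SE₁ = s₁/√n₁ = 12/√89 = 1.2720; SE₂ = 13/√16 = 3.2500.
Independent samples, unequal variances: SE_diff = √(SE₁² + SE₂²) = √(1.617984 + 10.5625) = 3.4901.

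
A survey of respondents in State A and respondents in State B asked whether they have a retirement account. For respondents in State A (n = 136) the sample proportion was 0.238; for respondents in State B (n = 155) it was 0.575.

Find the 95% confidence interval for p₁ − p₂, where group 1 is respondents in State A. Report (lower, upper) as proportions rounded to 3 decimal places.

(-0.443, -0.231)

The two standard errors are √(0.2380×0.7620/136) = 0.03652 and √(0.5750×0.4250/155) = 0.03971.
Because the samples are independent, SE_diff = √(0.03652² + 0.03971²) = 0.05395.
Using z* = 1.960 for 95%, ME = 1.960 × 0.05395 = 0.10574.
p̂₁ − p̂₂ = -0.3370; interval -0.3370 ± 0.10574 gives (-0.443, -0.231).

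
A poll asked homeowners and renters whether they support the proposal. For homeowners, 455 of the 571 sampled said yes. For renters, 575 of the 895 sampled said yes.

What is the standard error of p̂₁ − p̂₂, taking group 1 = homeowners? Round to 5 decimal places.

p̂₁ = 455/571 = 0.7968 and p̂₂ = 575/895 = 0.6425.
SE₁ = √(p̂₁(1−p̂₁)/n₁) = √(0.7968·0.2032/571) = 0.01684; SE₂ = √(0.6425·0.3575/895) = 0.01602.
Independent samples: SE of the difference = √(SE₁² + SE₂²) = √(0.0002835856 + 0.0002566404) = 0.02324.

0.02324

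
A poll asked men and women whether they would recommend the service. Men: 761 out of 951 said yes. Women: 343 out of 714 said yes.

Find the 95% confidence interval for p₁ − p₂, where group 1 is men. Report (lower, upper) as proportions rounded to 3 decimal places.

(0.275, 0.364)

First, p̂₁ = 761/951 = 0.8002; p̂₂ = 343/714 = 0.4804.
The two standard errors are √(0.8002×0.1998/951) = 0.01297 and √(0.4804×0.5196/714) = 0.01870.
Because the samples are independent, SE_diff = √(0.01297² + 0.01870²) = 0.02276.
Using z* = 1.960 for 95%, ME = 1.960 × 0.02276 = 0.04461.
p̂₁ − p̂₂ = 0.3198; interval 0.3198 ± 0.04461 gives (0.275, 0.364).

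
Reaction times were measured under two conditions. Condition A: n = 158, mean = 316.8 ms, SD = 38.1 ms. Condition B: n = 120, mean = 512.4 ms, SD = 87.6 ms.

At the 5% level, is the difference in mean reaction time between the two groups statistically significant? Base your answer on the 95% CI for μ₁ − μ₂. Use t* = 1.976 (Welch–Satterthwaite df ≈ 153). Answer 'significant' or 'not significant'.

significant

Standard errors of each mean: 38.1/√158 = 3.0311 and 87.6/√120 = 7.9967.
SE(x̄₁ − x̄₂) = √(3.0311² + 7.9967²) = 8.5519 for independent samples with unequal variances.
With t* = 1.976, the margin is 1.976 × 8.5519 = 16.8986.
x̄₁ − x̄₂ = 316.8 − 512.4 = -195.6000; the interval is -195.6000 ± 16.8986 = (-212.4986, -178.7014).
The interval (-212.4986, -178.7014) does not contain 0, so the difference is significant.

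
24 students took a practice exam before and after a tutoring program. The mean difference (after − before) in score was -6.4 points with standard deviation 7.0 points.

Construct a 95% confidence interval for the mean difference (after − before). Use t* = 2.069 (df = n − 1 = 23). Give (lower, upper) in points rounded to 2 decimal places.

(-9.36, -3.44)

This is a matched-pairs design, so SE = s_d/√n = 7.0/√24 = 1.4289.
Margin = 2.069 × 1.4289 = 2.9564; the interval is -6.4 ± 2.9564 = (-9.36, -3.44).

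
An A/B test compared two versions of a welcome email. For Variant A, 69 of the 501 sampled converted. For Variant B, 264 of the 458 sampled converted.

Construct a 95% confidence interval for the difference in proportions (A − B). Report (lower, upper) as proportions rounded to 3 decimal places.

(-0.493, -0.384)

First, p̂₁ = 69/501 = 0.1377; p̂₂ = 264/458 = 0.5764.
The two standard errors are √(0.1377×0.8623/501) = 0.01539 and √(0.5764×0.4236/458) = 0.02309.
Because the samples are independent, SE_diff = √(0.01539² + 0.02309²) = 0.02775.
Using z* = 1.960 for 95%, ME = 1.960 × 0.02775 = 0.05439.
p̂₁ − p̂₂ = -0.4387; interval -0.4387 ± 0.05439 gives (-0.493, -0.384).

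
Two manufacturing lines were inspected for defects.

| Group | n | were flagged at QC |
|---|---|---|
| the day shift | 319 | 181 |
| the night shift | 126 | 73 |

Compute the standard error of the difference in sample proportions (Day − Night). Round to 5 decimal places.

Sample proportions: 181/319 = 0.5674, 73/126 = 0.5794.
Each SE is √(p̂(1−p̂)/n): √(0.5674·0.4326/319) = 0.02774 and √(0.5794·0.4206/126) = 0.04398.
SE(p̂₁ − p̂₂) = √(SE₁² + SE₂²) = √(0.0007695076 + 0.0019342404) = 0.05200, since the two samples are independent.

0.05200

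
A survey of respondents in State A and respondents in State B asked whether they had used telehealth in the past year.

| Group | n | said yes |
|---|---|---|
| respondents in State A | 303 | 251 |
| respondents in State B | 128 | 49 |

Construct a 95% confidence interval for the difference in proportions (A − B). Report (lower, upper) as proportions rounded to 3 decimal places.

First, p̂₁ = 251/303 = 0.8284; p̂₂ = 49/128 = 0.3828.
The two standard errors are √(0.8284×0.1716/303) = 0.02166 and √(0.3828×0.6172/128) = 0.04296.
Because the samples are independent, SE_diff = √(0.02166² + 0.04296²) = 0.04811.
Using z* = 1.960 for 95%, ME = 1.960 × 0.04811 = 0.09430.
p̂₁ − p̂₂ = 0.4456; interval 0.4456 ± 0.09430 gives (0.351, 0.540).

(0.351, 0.540)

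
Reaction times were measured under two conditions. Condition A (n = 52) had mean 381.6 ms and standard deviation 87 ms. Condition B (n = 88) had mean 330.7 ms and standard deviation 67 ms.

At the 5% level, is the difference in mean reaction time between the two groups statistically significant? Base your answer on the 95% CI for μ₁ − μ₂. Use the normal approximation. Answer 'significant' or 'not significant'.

significant

Standard errors of each mean: 87/√52 = 12.0647 and 67/√88 = 7.1422.
SE(x̄₁ − x̄₂) = √(12.0647² + 7.1422²) = 14.0203 for independent samples with unequal variances.
With z* = 1.960, the margin is 1.960 × 14.0203 = 27.4798.
x̄₁ − x̄₂ = 381.6 − 330.7 = 50.9000; the interval is 50.9000 ± 27.4798 = (23.4202, 78.3798).
The interval (23.4202, 78.3798) does not contain 0, so the difference is significant.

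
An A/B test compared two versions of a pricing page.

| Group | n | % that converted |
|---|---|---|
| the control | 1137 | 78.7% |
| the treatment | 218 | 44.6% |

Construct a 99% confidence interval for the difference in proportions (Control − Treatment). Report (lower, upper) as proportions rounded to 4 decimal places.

(0.2488, 0.4332)

The two standard errors are √(0.7870×0.2130/1137) = 0.01214 and √(0.4460×0.5540/218) = 0.03367.
Because the samples are independent, SE_diff = √(0.01214² + 0.03367²) = 0.03579.
Using z* = 2.576 for 99%, ME = 2.576 × 0.03579 = 0.09220.
p̂₁ − p̂₂ = 0.3410; interval 0.3410 ± 0.09220 gives (0.2488, 0.4332).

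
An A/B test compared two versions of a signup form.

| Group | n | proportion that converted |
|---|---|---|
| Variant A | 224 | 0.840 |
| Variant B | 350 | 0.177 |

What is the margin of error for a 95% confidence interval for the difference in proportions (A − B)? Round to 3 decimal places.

The two standard errors are √(0.8400×0.1600/224) = 0.02449 and √(0.1770×0.8230/350) = 0.02040.
Because the samples are independent, SE_diff = √(0.02449² + 0.02040²) = 0.03187.
Using z* = 1.960 for 95%, ME = 1.960 × 0.03187 = 0.06247.

0.062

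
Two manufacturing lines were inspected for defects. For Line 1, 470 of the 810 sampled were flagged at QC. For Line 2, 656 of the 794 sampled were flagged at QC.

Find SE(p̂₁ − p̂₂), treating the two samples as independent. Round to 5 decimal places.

p̂₁ = 470/810 = 0.5802 and p̂₂ = 656/794 = 0.8262.
SE₁ = √(p̂₁(1−p̂₁)/n₁) = √(0.5802·0.4198/810) = 0.01734; SE₂ = √(0.8262·0.1738/794) = 0.01345.
Independent samples: SE of the difference = √(SE₁² + SE₂²) = √(0.0003006756 + 0.0001809025) = 0.02194.

0.02194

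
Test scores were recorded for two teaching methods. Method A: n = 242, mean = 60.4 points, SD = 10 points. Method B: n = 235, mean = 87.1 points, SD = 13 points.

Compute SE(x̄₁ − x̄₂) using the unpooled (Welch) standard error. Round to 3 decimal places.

SE₁ = s₁/√n₁ = 10/√242 = 0.6428; SE₂ = 13/√235 = 0.8480.
Independent samples, unequal variances: SE_diff = √(SE₁² + SE₂²) = √(0.41319184 + 0.719104) = 1.0641.

1.064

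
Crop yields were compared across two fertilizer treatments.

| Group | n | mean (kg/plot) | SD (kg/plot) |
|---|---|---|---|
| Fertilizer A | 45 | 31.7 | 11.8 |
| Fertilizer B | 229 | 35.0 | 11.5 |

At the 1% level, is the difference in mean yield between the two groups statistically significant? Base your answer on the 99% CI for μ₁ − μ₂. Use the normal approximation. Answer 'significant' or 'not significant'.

Per-group SEs: s₁/√n₁ = 11.8/√45 = 1.7590, s₂/√n₂ = 11.5/√229 = 0.7599.
Unpooled SE of the difference: √(3.094081 + 0.57744801) = 1.9161.
Margin of error = z* · SE = 2.576 × 1.9161 = 4.9359.
x̄₁ − x̄₂ = 31.7 − 35.0 = -3.3000.
CI: -3.3000 ± 4.9359 = (-8.2359, 1.6359).
The interval (-8.2359, 1.6359) contains 0, so the difference is not significant.

not significant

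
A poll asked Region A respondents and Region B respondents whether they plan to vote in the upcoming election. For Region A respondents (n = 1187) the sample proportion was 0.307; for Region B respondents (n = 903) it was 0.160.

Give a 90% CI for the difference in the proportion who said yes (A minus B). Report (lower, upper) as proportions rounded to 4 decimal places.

The two standard errors are √(0.3070×0.6930/1187) = 0.01339 and √(0.1600×0.8400/903) = 0.01220.
Because the samples are independent, SE_diff = √(0.01339² + 0.01220²) = 0.01811.
Using z* = 1.645 for 90%, ME = 1.645 × 0.01811 = 0.02979.
p̂₁ − p̂₂ = 0.1470; interval 0.1470 ± 0.02979 gives (0.1172, 0.1768).

(0.1172, 0.1768)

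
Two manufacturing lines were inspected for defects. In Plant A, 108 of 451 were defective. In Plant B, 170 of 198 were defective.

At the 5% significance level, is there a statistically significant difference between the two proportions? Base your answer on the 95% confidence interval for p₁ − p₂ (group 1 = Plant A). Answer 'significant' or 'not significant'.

significant

First, p̂₁ = 108/451 = 0.2395; p̂₂ = 170/198 = 0.8586.
The two standard errors are √(0.2395×0.7605/451) = 0.02010 and √(0.8586×0.1414/198) = 0.02476.
Because the samples are independent, SE_diff = √(0.02010² + 0.02476²) = 0.03189.
Using z* = 1.960 for 95%, ME = 1.960 × 0.03189 = 0.06250.
p̂₁ − p̂₂ = -0.6191; interval -0.6191 ± 0.06250 gives (-0.68160, -0.55660).
The interval (-0.68160, -0.55660) does not contain 0, so the difference is significant.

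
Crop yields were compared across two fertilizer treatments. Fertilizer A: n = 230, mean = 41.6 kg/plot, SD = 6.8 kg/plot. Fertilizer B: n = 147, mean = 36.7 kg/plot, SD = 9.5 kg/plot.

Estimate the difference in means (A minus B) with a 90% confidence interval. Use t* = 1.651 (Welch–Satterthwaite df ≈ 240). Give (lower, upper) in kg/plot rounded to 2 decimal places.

(3.41, 6.39)

SE₁ = s₁/√n₁ = 6.8/√230 = 0.4484; SE₂ = 9.5/√147 = 0.7835.
Independent samples, unequal variances: SE_diff = √(SE₁² + SE₂²) = √(0.20106256 + 0.61387225) = 0.9027.
t* = 1.651, so margin of error = 1.651 × 0.9027 = 1.4904.
Difference in means = 41.6 − 36.7 = 4.9000.
4.9000 ± 1.4904 → (3.41, 6.39).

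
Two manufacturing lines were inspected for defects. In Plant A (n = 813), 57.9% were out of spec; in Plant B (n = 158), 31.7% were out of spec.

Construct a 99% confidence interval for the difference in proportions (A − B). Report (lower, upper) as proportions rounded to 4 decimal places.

(0.1567, 0.3673)

SE₁ = √(p̂₁(1−p̂₁)/n₁) = √(0.5790·0.4210/813) = 0.01732; SE₂ = √(0.3170·0.6830/158) = 0.03702.
Independent samples: SE of the difference = √(SE₁² + SE₂²) = √(0.0002999824 + 0.0013704804) = 0.04087.
z* for 99% confidence is 2.576, so the margin of error is 2.576 × 0.04087 = 0.10528.
Point estimate p̂₁ − p̂₂ = 0.5790 − 0.3170 = 0.2620.
0.2620 ± 0.10528 → (0.1567, 0.3673).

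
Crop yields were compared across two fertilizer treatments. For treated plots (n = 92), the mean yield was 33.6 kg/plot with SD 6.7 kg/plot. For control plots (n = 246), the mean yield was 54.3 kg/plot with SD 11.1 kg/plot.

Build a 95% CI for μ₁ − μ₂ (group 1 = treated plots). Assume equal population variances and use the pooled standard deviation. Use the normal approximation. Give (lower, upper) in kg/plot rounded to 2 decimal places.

(-23.12, -18.28)

s_p = √[((n₁−1)s₁² + (n₂−1)s₂²)/(n₁+n₂−2)] = √[(91·6.7² + 245·11.1²)/336] = 10.0994.
SE = 10.0994·√(1/92 + 1/246) = 1.2342.
With z* = 1.960, margin = 1.960 × 1.2342 = 2.4190.
x̄₁ − x̄₂ = 33.6 − 54.3 = -20.7000; interval -20.7000 ± 2.4190 = (-23.12, -18.28).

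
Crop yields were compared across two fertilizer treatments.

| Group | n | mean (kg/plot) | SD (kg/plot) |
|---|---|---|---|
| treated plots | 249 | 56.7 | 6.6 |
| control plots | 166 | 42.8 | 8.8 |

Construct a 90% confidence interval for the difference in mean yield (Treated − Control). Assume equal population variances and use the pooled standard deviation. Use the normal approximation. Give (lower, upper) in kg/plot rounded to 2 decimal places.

(12.65, 15.15)

s_p = √[((n₁−1)s₁² + (n₂−1)s₂²)/(n₁+n₂−2)] = √[(248·6.6² + 165·8.8²)/413] = 7.5562.
SE = 7.5562·√(1/249 + 1/166) = 0.7571.
With z* = 1.645, margin = 1.645 × 0.7571 = 1.2454.
x̄₁ − x̄₂ = 56.7 − 42.8 = 13.9000; interval 13.9000 ± 1.2454 = (12.65, 15.15).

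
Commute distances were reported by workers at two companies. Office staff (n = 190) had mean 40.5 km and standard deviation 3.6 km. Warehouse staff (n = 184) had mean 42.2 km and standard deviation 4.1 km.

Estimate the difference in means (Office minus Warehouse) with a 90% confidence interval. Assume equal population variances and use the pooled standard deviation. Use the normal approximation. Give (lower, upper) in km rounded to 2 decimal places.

s_p = √[((n₁−1)s₁² + (n₂−1)s₂²)/(n₁+n₂−2)] = √[(189·3.6² + 183·4.1²)/372] = 3.8541.
SE = 3.8541·√(1/190 + 1/184) = 0.3986.
With z* = 1.645, margin = 1.645 × 0.3986 = 0.6557.
x̄₁ − x̄₂ = 40.5 − 42.2 = -1.7000; interval -1.7000 ± 0.6557 = (-2.36, -1.04).

(-2.36, -1.04)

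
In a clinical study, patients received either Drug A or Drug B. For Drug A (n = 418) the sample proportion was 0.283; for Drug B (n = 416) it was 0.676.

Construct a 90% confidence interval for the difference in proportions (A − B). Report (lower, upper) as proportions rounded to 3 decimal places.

(-0.445, -0.341)

SE₁ = √(p̂₁(1−p̂₁)/n₁) = √(0.2830·0.7170/418) = 0.02203; SE₂ = √(0.6760·0.3240/416) = 0.02295.
Independent samples: SE of the difference = √(SE₁² + SE₂²) = √(0.0004853209 + 0.0005267025) = 0.03181.
z* for 90% confidence is 1.645, so the margin of error is 1.645 × 0.03181 = 0.05233.
Point estimate p̂₁ − p̂₂ = 0.2830 − 0.6760 = -0.3930.
-0.3930 ± 0.05233 → (-0.445, -0.341).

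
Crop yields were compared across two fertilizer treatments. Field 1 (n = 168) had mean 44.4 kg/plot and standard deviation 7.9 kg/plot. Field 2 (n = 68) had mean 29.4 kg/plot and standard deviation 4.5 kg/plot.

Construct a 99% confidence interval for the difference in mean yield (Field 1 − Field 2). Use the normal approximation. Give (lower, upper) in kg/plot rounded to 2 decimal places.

Standard errors of each mean: 7.9/√168 = 0.6095 and 4.5/√68 = 0.5457.
SE(x̄₁ − x̄₂) = √(0.6095² + 0.5457²) = 0.8181 for independent samples with unequal variances.
With z* = 2.576, the margin is 2.576 × 0.8181 = 2.1074.
x̄₁ − x̄₂ = 44.4 − 29.4 = 15.0000; the interval is 15.0000 ± 2.1074 = (12.89, 17.11).

(12.89, 17.11)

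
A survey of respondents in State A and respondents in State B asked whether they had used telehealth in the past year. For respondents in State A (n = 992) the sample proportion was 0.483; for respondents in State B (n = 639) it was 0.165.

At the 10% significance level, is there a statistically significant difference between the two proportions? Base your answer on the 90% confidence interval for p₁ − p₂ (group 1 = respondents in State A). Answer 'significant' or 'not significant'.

Each SE is √(p̂(1−p̂)/n): √(0.4830·0.5170/992) = 0.01587 and √(0.1650·0.8350/639) = 0.01468.
SE(p̂₁ − p̂₂) = √(SE₁² + SE₂²) = √(0.0002518569 + 0.0002155024) = 0.02162, since the two samples are independent.
At 90% confidence z* = 1.645; margin = 1.645 × 0.02162 = 0.03556.
The difference is 0.4830 − 0.1650 = 0.3180, so the interval is 0.3180 ± 0.03556 = (0.28244, 0.35356).
The interval (0.28244, 0.35356) does not contain 0, so the difference is significant.

significant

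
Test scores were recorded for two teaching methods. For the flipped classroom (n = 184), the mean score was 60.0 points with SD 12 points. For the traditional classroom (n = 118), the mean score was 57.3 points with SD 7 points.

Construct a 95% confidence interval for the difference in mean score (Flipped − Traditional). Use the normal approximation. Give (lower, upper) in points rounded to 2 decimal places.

Standard errors of each mean: 12/√184 = 0.8847 and 7/√118 = 0.6444.
SE(x̄₁ − x̄₂) = √(0.8847² + 0.6444²) = 1.0945 for independent samples with unequal variances.
With z* = 1.960, the margin is 1.960 × 1.0945 = 2.1452.
x̄₁ − x̄₂ = 60.0 − 57.3 = 2.7000; the interval is 2.7000 ± 2.1452 = (0.55, 4.85).

(0.55, 4.85)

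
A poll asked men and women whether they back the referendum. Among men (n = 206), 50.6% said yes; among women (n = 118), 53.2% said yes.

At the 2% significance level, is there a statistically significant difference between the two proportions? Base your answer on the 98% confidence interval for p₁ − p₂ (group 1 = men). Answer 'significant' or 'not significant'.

Each SE is √(p̂(1−p̂)/n): √(0.5060·0.4940/206) = 0.03483 and √(0.5320·0.4680/118) = 0.04593.
SE(p̂₁ − p̂₂) = √(SE₁² + SE₂²) = √(0.0012131289 + 0.0021095649) = 0.05764, since the two samples are independent.
At 98% confidence z* = 2.326; margin = 2.326 × 0.05764 = 0.13407.
The difference is 0.5060 − 0.5320 = -0.0260, so the interval is -0.0260 ± 0.13407 = (-0.16007, 0.10807).
The interval (-0.16007, 0.10807) contains 0, so the difference is not significant.

not significant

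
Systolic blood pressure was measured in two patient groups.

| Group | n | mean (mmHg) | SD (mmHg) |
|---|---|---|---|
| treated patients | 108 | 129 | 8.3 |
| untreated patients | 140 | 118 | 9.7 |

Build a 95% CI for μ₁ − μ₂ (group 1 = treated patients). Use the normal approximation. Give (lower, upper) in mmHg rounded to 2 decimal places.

(8.76, 13.24)

Per-group SEs: s₁/√n₁ = 8.3/√108 = 0.7987, s₂/√n₂ = 9.7/√140 = 0.8198.
Unpooled SE of the difference: √(0.63792169 + 0.67207204) = 1.1445.
Margin of error = z* · SE = 1.960 × 1.1445 = 2.2432.
x̄₁ − x̄₂ = 129 − 118 = 11.0000.
CI: 11.0000 ± 2.2432 = (8.76, 13.24).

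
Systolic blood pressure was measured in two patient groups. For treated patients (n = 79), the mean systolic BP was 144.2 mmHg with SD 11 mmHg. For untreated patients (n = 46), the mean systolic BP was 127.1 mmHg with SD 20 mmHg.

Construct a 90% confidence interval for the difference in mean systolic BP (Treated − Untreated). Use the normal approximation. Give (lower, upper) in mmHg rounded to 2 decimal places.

Per-group SEs: s₁/√n₁ = 11/√79 = 1.2376, s₂/√n₂ = 20/√46 = 2.9488.
Unpooled SE of the difference: √(1.53165376 + 8.69542144) = 3.1980.
Margin of error = z* · SE = 1.645 × 3.1980 = 5.2607.
x̄₁ − x̄₂ = 144.2 − 127.1 = 17.1000.
CI: 17.1000 ± 5.2607 = (11.84, 22.36).

(11.84, 22.36)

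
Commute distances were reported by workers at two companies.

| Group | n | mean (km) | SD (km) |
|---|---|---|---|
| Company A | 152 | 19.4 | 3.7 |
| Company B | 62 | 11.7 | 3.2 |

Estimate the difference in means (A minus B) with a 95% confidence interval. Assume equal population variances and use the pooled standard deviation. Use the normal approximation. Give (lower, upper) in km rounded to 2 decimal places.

(6.65, 8.75)

Pooled variance s_p² = [151·3.7² + 61·3.2²] / (152+62−2) = 12.6973, so s_p = 3.5633.
SE_diff = s_p·√(1/n₁ + 1/n₂) = 3.5633·√(1/152 + 1/62) = 0.5370.
z* = 1.960; margin = 1.960 × 0.5370 = 1.0525.
Difference = 19.4 − 11.7 = 7.7000.
7.7000 ± 1.0525 → (6.65, 8.75).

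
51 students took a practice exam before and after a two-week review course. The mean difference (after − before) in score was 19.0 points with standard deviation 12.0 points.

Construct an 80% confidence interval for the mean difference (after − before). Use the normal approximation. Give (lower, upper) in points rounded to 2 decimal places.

(16.85, 21.15)

Paired design: SE = s_d/√n = 12.0/√51 = 1.6803.
z* = 1.282; margin of error = 1.282 × 1.6803 = 2.1541.
19.0 ± 2.1541 → (16.85, 21.15).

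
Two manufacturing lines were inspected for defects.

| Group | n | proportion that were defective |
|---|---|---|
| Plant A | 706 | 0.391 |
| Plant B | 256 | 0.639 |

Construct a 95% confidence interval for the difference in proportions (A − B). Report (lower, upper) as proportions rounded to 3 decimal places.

Each SE is √(p̂(1−p̂)/n): √(0.3910·0.6090/706) = 0.01837 and √(0.6390·0.3610/256) = 0.03002.
SE(p̂₁ − p̂₂) = √(SE₁² + SE₂²) = √(0.0003374569 + 0.0009012004) = 0.03519, since the two samples are independent.
At 95% confidence z* = 1.960; margin = 1.960 × 0.03519 = 0.06897.
The difference is 0.3910 − 0.6390 = -0.2480, so the interval is -0.2480 ± 0.06897 = (-0.317, -0.179).

(-0.317, -0.179)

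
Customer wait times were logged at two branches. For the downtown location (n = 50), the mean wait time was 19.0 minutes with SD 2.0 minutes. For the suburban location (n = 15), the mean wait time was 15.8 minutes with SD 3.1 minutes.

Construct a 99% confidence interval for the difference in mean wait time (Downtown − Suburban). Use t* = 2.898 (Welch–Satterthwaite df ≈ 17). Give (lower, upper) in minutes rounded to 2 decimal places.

(0.74, 5.66)

Standard errors of each mean: 2.0/√50 = 0.2828 and 3.1/√15 = 0.8004.
SE(x̄₁ − x̄₂) = √(0.2828² + 0.8004²) = 0.8489 for independent samples with unequal variances.
With t* = 2.898, the margin is 2.898 × 0.8489 = 2.4601.
x̄₁ − x̄₂ = 19.0 − 15.8 = 3.2000; the interval is 3.2000 ± 2.4601 = (0.74, 5.66).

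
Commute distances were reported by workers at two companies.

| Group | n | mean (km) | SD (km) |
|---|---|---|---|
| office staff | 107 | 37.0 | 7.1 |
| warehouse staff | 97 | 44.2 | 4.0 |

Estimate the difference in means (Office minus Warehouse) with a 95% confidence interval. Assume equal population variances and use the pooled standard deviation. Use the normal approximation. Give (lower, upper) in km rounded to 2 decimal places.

(-8.80, -5.60)

s_p = √[((n₁−1)s₁² + (n₂−1)s₂²)/(n₁+n₂−2)] = √[(106·7.1² + 96·4.0²)/202] = 5.8358.
SE = 5.8358·√(1/107 + 1/97) = 0.8182.
With z* = 1.960, margin = 1.960 × 0.8182 = 1.6037.
x̄₁ − x̄₂ = 37.0 − 44.2 = -7.2000; interval -7.2000 ± 1.6037 = (-8.80, -5.60).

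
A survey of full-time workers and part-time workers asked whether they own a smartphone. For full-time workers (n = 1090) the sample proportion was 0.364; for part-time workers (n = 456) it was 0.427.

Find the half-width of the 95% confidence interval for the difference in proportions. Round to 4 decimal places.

The two standard errors are √(0.3640×0.6360/1090) = 0.01457 and √(0.4270×0.5730/456) = 0.02316.
Because the samples are independent, SE_diff = √(0.01457² + 0.02316²) = 0.02736.
Using z* = 1.960 for 95%, ME = 1.960 × 0.02736 = 0.05363.

0.0536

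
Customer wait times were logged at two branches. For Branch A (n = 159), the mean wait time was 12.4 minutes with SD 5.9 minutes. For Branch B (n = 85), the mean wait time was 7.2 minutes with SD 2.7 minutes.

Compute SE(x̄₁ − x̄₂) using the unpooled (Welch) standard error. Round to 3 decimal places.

SE₁ = s₁/√n₁ = 5.9/√159 = 0.4679; SE₂ = 2.7/√85 = 0.2929.
Independent samples, unequal variances: SE_diff = √(SE₁² + SE₂²) = √(0.21893041 + 0.08579041) = 0.5520.

0.552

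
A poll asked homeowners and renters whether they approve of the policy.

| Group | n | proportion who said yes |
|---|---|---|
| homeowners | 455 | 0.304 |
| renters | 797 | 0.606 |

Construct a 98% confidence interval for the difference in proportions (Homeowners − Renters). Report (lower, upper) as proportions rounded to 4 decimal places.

Each SE is √(p̂(1−p̂)/n): √(0.3040·0.6960/455) = 0.02156 and √(0.6060·0.3940/797) = 0.01731.
SE(p̂₁ − p̂₂) = √(SE₁² + SE₂²) = √(0.0004648336 + 0.0002996361) = 0.02765, since the two samples are independent.
At 98% confidence z* = 2.326; margin = 2.326 × 0.02765 = 0.06431.
The difference is 0.3040 − 0.6060 = -0.3020, so the interval is -0.3020 ± 0.06431 = (-0.3663, -0.2377).

(-0.3663, -0.2377)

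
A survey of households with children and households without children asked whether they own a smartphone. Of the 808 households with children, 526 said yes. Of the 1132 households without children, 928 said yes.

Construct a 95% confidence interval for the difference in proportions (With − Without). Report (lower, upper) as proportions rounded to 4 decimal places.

p̂₁ = 526/808 = 0.6510 and p̂₂ = 928/1132 = 0.8198.
SE₁ = √(p̂₁(1−p̂₁)/n₁) = √(0.6510·0.3490/808) = 0.01677; SE₂ = √(0.8198·0.1802/1132) = 0.01142.
Independent samples: SE of the difference = √(SE₁² + SE₂²) = √(0.0002812329 + 0.0001304164) = 0.02029.
z* for 95% confidence is 1.960, so the margin of error is 1.960 × 0.02029 = 0.03977.
Point estimate p̂₁ − p̂₂ = 0.6510 − 0.8198 = -0.1688.
-0.1688 ± 0.03977 → (-0.2086, -0.1290).

(-0.2086, -0.1290)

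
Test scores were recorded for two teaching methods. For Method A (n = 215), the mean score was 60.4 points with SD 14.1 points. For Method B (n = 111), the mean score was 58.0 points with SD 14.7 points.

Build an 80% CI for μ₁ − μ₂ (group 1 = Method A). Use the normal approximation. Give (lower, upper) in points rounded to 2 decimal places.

Standard errors of each mean: 14.1/√215 = 0.9616 and 14.7/√111 = 1.3953.
SE(x̄₁ − x̄₂) = √(0.9616² + 1.3953²) = 1.6946 for independent samples with unequal variances.
With z* = 1.282, the margin is 1.282 × 1.6946 = 2.1725.
x̄₁ − x̄₂ = 60.4 − 58.0 = 2.4000; the interval is 2.4000 ± 2.1725 = (0.23, 4.57).

(0.23, 4.57)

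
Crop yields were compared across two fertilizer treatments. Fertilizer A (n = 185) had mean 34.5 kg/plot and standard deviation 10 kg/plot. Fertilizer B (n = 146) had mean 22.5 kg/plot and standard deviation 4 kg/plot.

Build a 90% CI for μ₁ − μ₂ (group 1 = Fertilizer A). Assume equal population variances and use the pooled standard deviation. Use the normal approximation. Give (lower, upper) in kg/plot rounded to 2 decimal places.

(10.55, 13.45)

Pooled variance s_p² = [184·10² + 145·4²] / (185+146−2) = 62.9787, so s_p = 7.9359.
SE_diff = s_p·√(1/n₁ + 1/n₂) = 7.9359·√(1/185 + 1/146) = 0.8785.
z* = 1.645; margin = 1.645 × 0.8785 = 1.4451.
Difference = 34.5 − 22.5 = 12.0000.
12.0000 ± 1.4451 → (10.55, 13.45).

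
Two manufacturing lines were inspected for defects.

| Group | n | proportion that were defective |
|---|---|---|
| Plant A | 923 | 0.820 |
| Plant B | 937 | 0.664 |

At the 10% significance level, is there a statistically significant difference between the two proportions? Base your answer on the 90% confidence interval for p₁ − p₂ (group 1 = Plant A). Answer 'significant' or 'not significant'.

SE₁ = √(p̂₁(1−p̂₁)/n₁) = √(0.8200·0.1800/923) = 0.01265; SE₂ = √(0.6640·0.3360/937) = 0.01543.
Independent samples: SE of the difference = √(SE₁² + SE₂²) = √(0.0001600225 + 0.0002380849) = 0.01995.
z* for 90% confidence is 1.645, so the margin of error is 1.645 × 0.01995 = 0.03282.
Point estimate p̂₁ − p̂₂ = 0.8200 − 0.6640 = 0.1560.
0.1560 ± 0.03282 → (0.12318, 0.18882).
The interval (0.12318, 0.18882) does not contain 0, so the difference is significant.

significant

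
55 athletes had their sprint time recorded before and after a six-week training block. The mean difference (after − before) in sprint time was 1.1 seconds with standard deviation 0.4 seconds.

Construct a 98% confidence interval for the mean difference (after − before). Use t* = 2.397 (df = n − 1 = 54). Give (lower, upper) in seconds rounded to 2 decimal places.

(0.97, 1.23)

This is a matched-pairs design, so SE = s_d/√n = 0.4/√55 = 0.0539.
Margin = 2.397 × 0.0539 = 0.1292; the interval is 1.1 ± 0.1292 = (0.97, 1.23).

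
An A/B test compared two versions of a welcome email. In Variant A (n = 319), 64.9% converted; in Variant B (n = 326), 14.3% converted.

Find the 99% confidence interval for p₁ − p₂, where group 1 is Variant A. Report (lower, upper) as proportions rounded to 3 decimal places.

Each SE is √(p̂(1−p̂)/n): √(0.6490·0.3510/319) = 0.02672 and √(0.1430·0.8570/326) = 0.01939.
SE(p̂₁ − p̂₂) = √(SE₁² + SE₂²) = √(0.0007139584 + 0.0003759721) = 0.03301, since the two samples are independent.
At 99% confidence z* = 2.576; margin = 2.576 × 0.03301 = 0.08503.
The difference is 0.6490 − 0.1430 = 0.5060, so the interval is 0.5060 ± 0.08503 = (0.421, 0.591).

(0.421, 0.591)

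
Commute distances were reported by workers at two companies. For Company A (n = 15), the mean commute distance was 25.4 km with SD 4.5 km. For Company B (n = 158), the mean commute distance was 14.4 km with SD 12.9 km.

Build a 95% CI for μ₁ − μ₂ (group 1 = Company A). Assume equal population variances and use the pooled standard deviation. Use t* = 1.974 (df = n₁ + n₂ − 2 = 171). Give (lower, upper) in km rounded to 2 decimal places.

(4.37, 17.63)

s_p = √[((n₁−1)s₁² + (n₂−1)s₂²)/(n₁+n₂−2)] = √[(14·4.5² + 157·12.9²)/171] = 12.4275.
SE = 12.4275·√(1/15 + 1/158) = 3.3576.
With t* = 1.974, margin = 1.974 × 3.3576 = 6.6279.
x̄₁ − x̄₂ = 25.4 − 14.4 = 11.0000; interval 11.0000 ± 6.6279 = (4.37, 17.63).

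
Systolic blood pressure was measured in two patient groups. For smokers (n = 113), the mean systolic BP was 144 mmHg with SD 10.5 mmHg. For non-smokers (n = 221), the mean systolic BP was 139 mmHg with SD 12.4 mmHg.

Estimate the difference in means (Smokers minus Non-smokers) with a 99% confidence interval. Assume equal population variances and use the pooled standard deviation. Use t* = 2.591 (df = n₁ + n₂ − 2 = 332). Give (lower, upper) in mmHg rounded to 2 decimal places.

s_p = √[((n₁−1)s₁² + (n₂−1)s₂²)/(n₁+n₂−2)] = √[(112·10.5² + 220·12.4²)/332] = 11.7933.
SE = 11.7933·√(1/113 + 1/221) = 1.3639.
With t* = 2.591, margin = 2.591 × 1.3639 = 3.5339.
x̄₁ − x̄₂ = 144 − 139 = 5.0000; interval 5.0000 ± 3.5339 = (1.47, 8.53).

(1.47, 8.53)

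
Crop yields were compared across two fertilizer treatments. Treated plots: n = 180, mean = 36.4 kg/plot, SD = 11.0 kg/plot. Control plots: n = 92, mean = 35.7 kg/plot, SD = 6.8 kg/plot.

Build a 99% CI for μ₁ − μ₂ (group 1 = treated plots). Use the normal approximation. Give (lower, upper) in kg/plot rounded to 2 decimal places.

SE₁ = s₁/√n₁ = 11.0/√180 = 0.8199; SE₂ = 6.8/√92 = 0.7089.
Independent samples, unequal variances: SE_diff = √(SE₁² + SE₂²) = √(0.67223601 + 0.50253921) = 1.0839.
z* = 2.576, so margin of error = 2.576 × 1.0839 = 2.7921.
Difference in means = 36.4 − 35.7 = 0.7000.
0.7000 ± 2.7921 → (-2.09, 3.49).

(-2.09, 3.49)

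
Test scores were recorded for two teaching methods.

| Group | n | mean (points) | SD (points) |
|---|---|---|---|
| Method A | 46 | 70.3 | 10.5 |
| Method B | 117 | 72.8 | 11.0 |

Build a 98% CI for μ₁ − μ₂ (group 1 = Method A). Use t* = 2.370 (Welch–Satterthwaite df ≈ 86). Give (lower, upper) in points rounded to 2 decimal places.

SE₁ = s₁/√n₁ = 10.5/√46 = 1.5481; SE₂ = 11.0/√117 = 1.0170.
Independent samples, unequal variances: SE_diff = √(SE₁² + SE₂²) = √(2.39661361 + 1.034289) = 1.8523.
t* = 2.370, so margin of error = 2.370 × 1.8523 = 4.3900.
Difference in means = 70.3 − 72.8 = -2.5000.
-2.5000 ± 4.3900 → (-6.89, 1.89).

(-6.89, 1.89)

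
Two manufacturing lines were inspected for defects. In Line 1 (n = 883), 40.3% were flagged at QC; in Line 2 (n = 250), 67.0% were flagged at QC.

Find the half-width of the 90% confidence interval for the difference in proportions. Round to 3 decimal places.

Each SE is √(p̂(1−p̂)/n): √(0.4030·0.5970/883) = 0.01651 and √(0.6700·0.3300/250) = 0.02974.
SE(p̂₁ − p̂₂) = √(SE₁² + SE₂²) = √(0.0002725801 + 0.0008844676) = 0.03402, since the two samples are independent.
At 90% confidence z* = 1.645; margin = 1.645 × 0.03402 = 0.05596.

0.056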